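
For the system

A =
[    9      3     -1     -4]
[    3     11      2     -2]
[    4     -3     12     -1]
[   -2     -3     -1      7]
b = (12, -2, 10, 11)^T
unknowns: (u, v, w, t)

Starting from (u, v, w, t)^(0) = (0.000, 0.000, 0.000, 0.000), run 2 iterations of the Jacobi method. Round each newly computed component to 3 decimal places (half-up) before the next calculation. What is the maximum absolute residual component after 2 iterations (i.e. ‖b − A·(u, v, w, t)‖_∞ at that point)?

3.668

Iteration 1:
  u = (12 - (3)·0.000 - (-1)·0.000 - (-4)·0.000) / (9) = 1.333
  v = (-2 - (3)·0.000 - (2)·0.000 - (-2)·0.000) / (11) = -0.182
  w = (10 - (4)·0.000 - (-3)·0.000 - (-1)·0.000) / (12) = 0.833
  t = (11 - (-2)·0.000 - (-3)·0.000 - (-1)·0.000) / (7) = 1.571
Iteration 2:
  u = (12 - (3)·-0.182 - (-1)·0.833 - (-4)·1.571) / (9) = 2.185
  v = (-2 - (3)·1.333 - (2)·0.833 - (-2)·1.571) / (11) = -0.411
  w = (10 - (4)·1.333 - (-3)·-0.182 - (-1)·1.571) / (12) = 0.474
  t = (11 - (-2)·1.333 - (-3)·-0.182 - (-1)·0.833) / (7) = 1.993
Residual b − A·x = (2.014, -0.996, -3.668, 0.660); ∞-norm = 3.668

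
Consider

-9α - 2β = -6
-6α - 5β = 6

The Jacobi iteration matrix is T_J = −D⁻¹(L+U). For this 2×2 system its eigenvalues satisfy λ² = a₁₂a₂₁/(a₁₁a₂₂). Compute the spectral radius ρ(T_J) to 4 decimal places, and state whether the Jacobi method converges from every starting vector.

0.5164

a₁₂a₂₁/(a₁₁a₂₂) = (-2)·(-6) / ((-9)·(-5)) = 0.266667
ρ = √|0.266667| = √0.266667 = 0.5164
ρ < 1, so Jacobi converges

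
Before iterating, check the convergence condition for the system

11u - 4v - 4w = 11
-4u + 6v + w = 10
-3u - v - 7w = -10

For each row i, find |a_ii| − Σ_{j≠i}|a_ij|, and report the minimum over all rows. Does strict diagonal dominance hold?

1

row 1: |11| − (4+4) = 3
row 2: |6| − (4+1) = 1
row 3: |-7| − (3+1) = 3
minimum over rows = 1 → strictly diagonally dominant (convergence guaranteed)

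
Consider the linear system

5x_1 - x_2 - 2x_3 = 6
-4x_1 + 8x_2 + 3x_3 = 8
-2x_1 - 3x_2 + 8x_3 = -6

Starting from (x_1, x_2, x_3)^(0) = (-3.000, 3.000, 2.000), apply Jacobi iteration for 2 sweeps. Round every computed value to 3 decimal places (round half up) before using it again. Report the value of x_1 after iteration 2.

0.800

Iteration 1:
  x_1 = (6 - (-1)·3.000 - (-2)·2.000) / (5) = 2.600
  x_2 = (8 - (-4)·-3.000 - (3)·2.000) / (8) = -1.250
  x_3 = (-6 - (-2)·-3.000 - (-3)·3.000) / (8) = -0.375
Iteration 2:
  x_1 = (6 - (-1)·-1.250 - (-2)·-0.375) / (5) = 0.800
  x_2 = (8 - (-4)·2.600 - (3)·-0.375) / (8) = 2.441
  x_3 = (-6 - (-2)·2.600 - (-3)·-1.250) / (8) = -0.569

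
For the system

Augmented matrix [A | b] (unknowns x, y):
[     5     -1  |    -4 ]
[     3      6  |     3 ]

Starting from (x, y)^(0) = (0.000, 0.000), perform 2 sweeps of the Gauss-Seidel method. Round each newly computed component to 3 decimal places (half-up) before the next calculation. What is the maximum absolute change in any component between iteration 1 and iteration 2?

Iteration 1:
  x = (-4 - (-1)·0.000) / (5) = -0.800
  y = (3 - (3)·-0.800) / (6) = 0.900
Iteration 2:
  x = (-4 - (-1)·0.900) / (5) = -0.620
  y = (3 - (3)·-0.620) / (6) = 0.810
Change: (0.180, -0.090) → max |·| = 0.180

0.180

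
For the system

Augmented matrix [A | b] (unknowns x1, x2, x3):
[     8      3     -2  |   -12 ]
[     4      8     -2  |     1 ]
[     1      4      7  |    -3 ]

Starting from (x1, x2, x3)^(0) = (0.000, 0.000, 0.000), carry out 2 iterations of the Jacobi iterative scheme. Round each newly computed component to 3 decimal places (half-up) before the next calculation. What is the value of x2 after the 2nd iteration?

0.768

Iteration 1:
  x1 = (-12 - (3)·0.000 - (-2)·0.000) / (8) = -1.500
  x2 = (1 - (4)·0.000 - (-2)·0.000) / (8) = 0.125
  x3 = (-3 - (1)·0.000 - (4)·0.000) / (7) = -0.429
Iteration 2:
  x1 = (-12 - (3)·0.125 - (-2)·-0.429) / (8) = -1.654
  x2 = (1 - (4)·-1.500 - (-2)·-0.429) / (8) = 0.768
  x3 = (-3 - (1)·-1.500 - (4)·0.125) / (7) = -0.286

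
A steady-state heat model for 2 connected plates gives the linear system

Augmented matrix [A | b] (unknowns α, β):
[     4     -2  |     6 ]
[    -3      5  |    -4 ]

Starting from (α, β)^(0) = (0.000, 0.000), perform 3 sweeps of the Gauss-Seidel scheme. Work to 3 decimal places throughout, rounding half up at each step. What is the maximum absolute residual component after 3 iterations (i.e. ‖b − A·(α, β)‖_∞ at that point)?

Iteration 1:
  α = (6 - (-2)·0.000) / (4) = 1.500
  β = (-4 - (-3)·1.500) / (5) = 0.100
Iteration 2:
  α = (6 - (-2)·0.100) / (4) = 1.550
  β = (-4 - (-3)·1.550) / (5) = 0.130
Iteration 3:
  α = (6 - (-2)·0.130) / (4) = 1.565
  β = (-4 - (-3)·1.565) / (5) = 0.139
Residual b − A·x = (0.018, 0.000); ∞-norm = 0.018

0.018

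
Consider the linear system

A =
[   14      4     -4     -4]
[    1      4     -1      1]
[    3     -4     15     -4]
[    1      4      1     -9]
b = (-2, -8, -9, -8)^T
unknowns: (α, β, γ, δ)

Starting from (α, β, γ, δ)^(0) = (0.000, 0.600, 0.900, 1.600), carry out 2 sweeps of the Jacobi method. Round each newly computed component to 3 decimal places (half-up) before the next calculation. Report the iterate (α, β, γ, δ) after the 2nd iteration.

(0.834, -2.417, -0.925, -0.035)

Iteration 1:
  α = (-2 - (4)·0.600 - (-4)·0.900 - (-4)·1.600) / (14) = 0.400
  β = (-8 - (1)·0.000 - (-1)·0.900 - (1)·1.600) / (4) = -2.175
  γ = (-9 - (3)·0.000 - (-4)·0.600 - (-4)·1.600) / (15) = -0.013
  δ = (-8 - (1)·0.000 - (4)·0.600 - (1)·0.900) / (-9) = 1.256
Iteration 2:
  α = (-2 - (4)·-2.175 - (-4)·-0.013 - (-4)·1.256) / (14) = 0.834
  β = (-8 - (1)·0.400 - (-1)·-0.013 - (1)·1.256) / (4) = -2.417
  γ = (-9 - (3)·0.400 - (-4)·-2.175 - (-4)·1.256) / (15) = -0.925
  δ = (-8 - (1)·0.400 - (4)·-2.175 - (1)·-0.013) / (-9) = -0.035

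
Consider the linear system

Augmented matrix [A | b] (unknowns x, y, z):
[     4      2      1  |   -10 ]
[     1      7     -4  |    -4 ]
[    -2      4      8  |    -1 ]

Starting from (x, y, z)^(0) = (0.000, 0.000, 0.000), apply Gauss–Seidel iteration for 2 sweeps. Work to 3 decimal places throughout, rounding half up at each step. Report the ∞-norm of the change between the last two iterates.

Iteration 1:
  x = (-10 - (2)·0.000 - (1)·0.000) / (4) = -2.500
  y = (-4 - (1)·-2.500 - (-4)·0.000) / (7) = -0.214
  z = (-1 - (-2)·-2.500 - (4)·-0.214) / (8) = -0.643
Iteration 2:
  x = (-10 - (2)·-0.214 - (1)·-0.643) / (4) = -2.232
  y = (-4 - (1)·-2.232 - (-4)·-0.643) / (7) = -0.620
  z = (-1 - (-2)·-2.232 - (4)·-0.620) / (8) = -0.373
Change: (0.268, -0.406, 0.270) → max |·| = 0.406

0.406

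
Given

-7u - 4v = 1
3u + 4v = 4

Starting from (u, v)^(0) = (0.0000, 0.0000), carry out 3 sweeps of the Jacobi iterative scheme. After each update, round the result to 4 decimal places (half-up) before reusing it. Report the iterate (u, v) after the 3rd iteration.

Iteration 1:
  u = (1 - (-4)·0.0000) / (-7) = -0.1429
  v = (4 - (3)·0.0000) / (4) = 1.0000
Iteration 2:
  u = (1 - (-4)·1.0000) / (-7) = -0.7143
  v = (4 - (3)·-0.1429) / (4) = 1.1072
Iteration 3:
  u = (1 - (-4)·1.1072) / (-7) = -0.7755
  v = (4 - (3)·-0.7143) / (4) = 1.5357

(-0.7755, 1.5357)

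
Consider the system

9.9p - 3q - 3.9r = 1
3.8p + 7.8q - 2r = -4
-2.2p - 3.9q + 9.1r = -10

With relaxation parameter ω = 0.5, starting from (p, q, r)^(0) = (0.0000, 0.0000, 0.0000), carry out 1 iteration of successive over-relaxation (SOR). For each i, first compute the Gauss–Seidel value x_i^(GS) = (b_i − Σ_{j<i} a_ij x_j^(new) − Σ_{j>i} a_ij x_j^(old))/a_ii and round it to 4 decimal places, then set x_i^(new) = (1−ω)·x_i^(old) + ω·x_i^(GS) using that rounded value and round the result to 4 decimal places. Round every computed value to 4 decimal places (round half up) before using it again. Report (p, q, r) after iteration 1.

Iteration 1:
  p: GS value = (1 - (-3)·0.0000 - (-3.9)·0.0000) / (9.9) = 0.1010;  p ← (1−ω)·0.0000 + ω·0.1010 = 0.0505
  q: GS value = (-4 - (3.8)·0.0505 - (-2)·0.0000) / (7.8) = -0.5374;  q ← (1−ω)·0.0000 + ω·-0.5374 = -0.2687
  r: GS value = (-10 - (-2.2)·0.0505 - (-3.9)·-0.2687) / (9.1) = -1.2018;  r ← (1−ω)·0.0000 + ω·-1.2018 = -0.6009

(0.0505, -0.2687, -0.6009)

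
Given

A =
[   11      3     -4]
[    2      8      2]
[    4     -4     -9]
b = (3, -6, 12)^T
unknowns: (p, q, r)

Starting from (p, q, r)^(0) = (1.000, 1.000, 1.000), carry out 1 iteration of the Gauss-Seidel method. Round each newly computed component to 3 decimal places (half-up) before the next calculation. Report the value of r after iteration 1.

Iteration 1:
  p = (3 - (3)·1.000 - (-4)·1.000) / (11) = 0.364
  q = (-6 - (2)·0.364 - (2)·1.000) / (8) = -1.091
  r = (12 - (4)·0.364 - (-4)·-1.091) / (-9) = -0.687

-0.687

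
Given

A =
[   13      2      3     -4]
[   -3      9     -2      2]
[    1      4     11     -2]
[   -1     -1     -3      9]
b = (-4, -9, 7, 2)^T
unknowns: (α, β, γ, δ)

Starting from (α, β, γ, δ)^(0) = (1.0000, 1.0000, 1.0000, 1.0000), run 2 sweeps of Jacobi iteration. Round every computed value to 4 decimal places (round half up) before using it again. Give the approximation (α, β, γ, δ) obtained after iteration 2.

(-0.0497, -1.2202, 1.0552, 0.2266)

Iteration 1:
  α = (-4 - (2)·1.0000 - (3)·1.0000 - (-4)·1.0000) / (13) = -0.3846
  β = (-9 - (-3)·1.0000 - (-2)·1.0000 - (2)·1.0000) / (9) = -0.6667
  γ = (7 - (1)·1.0000 - (4)·1.0000 - (-2)·1.0000) / (11) = 0.3636
  δ = (2 - (-1)·1.0000 - (-1)·1.0000 - (-3)·1.0000) / (9) = 0.7778
Iteration 2:
  α = (-4 - (2)·-0.6667 - (3)·0.3636 - (-4)·0.7778) / (13) = -0.0497
  β = (-9 - (-3)·-0.3846 - (-2)·0.3636 - (2)·0.7778) / (9) = -1.2202
  γ = (7 - (1)·-0.3846 - (4)·-0.6667 - (-2)·0.7778) / (11) = 1.0552
  δ = (2 - (-1)·-0.3846 - (-1)·-0.6667 - (-3)·0.3636) / (9) = 0.2266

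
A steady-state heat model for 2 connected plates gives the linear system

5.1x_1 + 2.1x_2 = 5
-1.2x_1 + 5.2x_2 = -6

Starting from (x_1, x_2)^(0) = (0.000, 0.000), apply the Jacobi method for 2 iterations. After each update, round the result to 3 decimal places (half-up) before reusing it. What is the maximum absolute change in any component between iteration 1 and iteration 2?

0.476

Iteration 1:
  x_1 = (5 - (2.1)·0.000) / (5.1) = 0.980
  x_2 = (-6 - (-1.2)·0.000) / (5.2) = -1.154
Iteration 2:
  x_1 = (5 - (2.1)·-1.154) / (5.1) = 1.456
  x_2 = (-6 - (-1.2)·0.980) / (5.2) = -0.928
Change: (0.476, 0.226) → max |·| = 0.476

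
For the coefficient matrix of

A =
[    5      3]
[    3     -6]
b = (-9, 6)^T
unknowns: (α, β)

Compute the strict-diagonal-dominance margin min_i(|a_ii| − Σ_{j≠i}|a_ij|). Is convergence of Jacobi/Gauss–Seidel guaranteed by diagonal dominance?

2

row 1: |5| − (3) = 2
row 2: |-6| − (3) = 3
minimum over rows = 2 → strictly diagonally dominant (convergence guaranteed)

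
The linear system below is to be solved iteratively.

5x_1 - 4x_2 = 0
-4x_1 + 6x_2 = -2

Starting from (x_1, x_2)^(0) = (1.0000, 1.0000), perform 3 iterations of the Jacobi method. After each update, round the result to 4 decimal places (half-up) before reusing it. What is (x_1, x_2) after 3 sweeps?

Iteration 1:
  x_1 = (0 - (-4)·1.0000) / (5) = 0.8000
  x_2 = (-2 - (-4)·1.0000) / (6) = 0.3333
Iteration 2:
  x_1 = (0 - (-4)·0.3333) / (5) = 0.2666
  x_2 = (-2 - (-4)·0.8000) / (6) = 0.2000
Iteration 3:
  x_1 = (0 - (-4)·0.2000) / (5) = 0.1600
  x_2 = (-2 - (-4)·0.2666) / (6) = -0.1556

(0.1600, -0.1556)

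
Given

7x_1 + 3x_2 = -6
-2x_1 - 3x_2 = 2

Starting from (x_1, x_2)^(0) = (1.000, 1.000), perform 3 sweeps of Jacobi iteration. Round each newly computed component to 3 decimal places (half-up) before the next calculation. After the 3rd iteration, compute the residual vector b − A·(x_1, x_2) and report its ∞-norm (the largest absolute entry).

Iteration 1:
  x_1 = (-6 - (3)·1.000) / (7) = -1.286
  x_2 = (2 - (-2)·1.000) / (-3) = -1.333
Iteration 2:
  x_1 = (-6 - (3)·-1.333) / (7) = -0.286
  x_2 = (2 - (-2)·-1.286) / (-3) = 0.191
Iteration 3:
  x_1 = (-6 - (3)·0.191) / (7) = -0.939
  x_2 = (2 - (-2)·-0.286) / (-3) = -0.476
Residual b − A·x = (2.001, -1.306); ∞-norm = 2.001

2.001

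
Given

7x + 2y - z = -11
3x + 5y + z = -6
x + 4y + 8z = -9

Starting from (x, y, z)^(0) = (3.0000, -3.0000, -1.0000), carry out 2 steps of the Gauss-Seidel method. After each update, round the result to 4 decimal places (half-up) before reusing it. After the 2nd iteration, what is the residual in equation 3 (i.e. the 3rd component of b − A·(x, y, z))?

Iteration 1:
  x = (-11 - (2)·-3.0000 - (-1)·-1.0000) / (7) = -0.8571
  y = (-6 - (3)·-0.8571 - (1)·-1.0000) / (5) = -0.4857
  z = (-9 - (1)·-0.8571 - (4)·-0.4857) / (8) = -0.7750
Iteration 2:
  x = (-11 - (2)·-0.4857 - (-1)·-0.7750) / (7) = -1.5434
  y = (-6 - (3)·-1.5434 - (1)·-0.7750) / (5) = -0.1190
  z = (-9 - (1)·-1.5434 - (4)·-0.1190) / (8) = -0.8726
Residual b − A·x = (-0.8308, 0.0978, 0.0002)

0.0002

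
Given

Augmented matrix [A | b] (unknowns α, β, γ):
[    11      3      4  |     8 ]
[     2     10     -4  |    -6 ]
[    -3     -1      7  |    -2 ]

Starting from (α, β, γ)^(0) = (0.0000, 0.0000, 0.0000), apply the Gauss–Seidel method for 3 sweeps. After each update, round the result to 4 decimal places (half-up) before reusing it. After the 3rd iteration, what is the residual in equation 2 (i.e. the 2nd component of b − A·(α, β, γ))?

Iteration 1:
  α = (8 - (3)·0.0000 - (4)·0.0000) / (11) = 0.7273
  β = (-6 - (2)·0.7273 - (-4)·0.0000) / (10) = -0.7455
  γ = (-2 - (-3)·0.7273 - (-1)·-0.7455) / (7) = -0.0805
Iteration 2:
  α = (8 - (3)·-0.7455 - (4)·-0.0805) / (11) = 0.9599
  β = (-6 - (2)·0.9599 - (-4)·-0.0805) / (10) = -0.8242
  γ = (-2 - (-3)·0.9599 - (-1)·-0.8242) / (7) = 0.0079
Iteration 3:
  α = (8 - (3)·-0.8242 - (4)·0.0079) / (11) = 0.9492
  β = (-6 - (2)·0.9492 - (-4)·0.0079) / (10) = -0.7867
  γ = (-2 - (-3)·0.9492 - (-1)·-0.7867) / (7) = 0.0087
Residual b − A·x = (-0.1159, 0.0034, 0.0000)

0.0034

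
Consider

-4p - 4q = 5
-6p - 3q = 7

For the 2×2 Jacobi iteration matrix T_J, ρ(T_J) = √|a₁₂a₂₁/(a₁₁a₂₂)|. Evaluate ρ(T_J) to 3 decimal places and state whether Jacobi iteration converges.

a₁₂a₂₁/(a₁₁a₂₂) = (-4)·(-6) / ((-4)·(-3)) = 2.000000
ρ = √|2.000000| = √2.000000 = 1.414
ρ > 1, so Jacobi diverges

1.414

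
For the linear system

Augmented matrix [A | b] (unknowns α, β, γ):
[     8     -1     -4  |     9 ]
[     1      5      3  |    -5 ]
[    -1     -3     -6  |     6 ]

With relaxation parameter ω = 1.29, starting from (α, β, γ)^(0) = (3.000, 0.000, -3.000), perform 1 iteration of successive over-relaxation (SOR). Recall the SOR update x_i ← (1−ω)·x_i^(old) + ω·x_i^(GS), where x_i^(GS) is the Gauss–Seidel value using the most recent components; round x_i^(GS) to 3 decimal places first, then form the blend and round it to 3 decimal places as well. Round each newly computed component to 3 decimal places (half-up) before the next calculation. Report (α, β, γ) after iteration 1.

Iteration 1:
  α: GS value = (9 - (-1)·0.000 - (-4)·-3.000) / (8) = -0.375;  α ← (1−ω)·3.000 + ω·-0.375 = -1.354
  β: GS value = (-5 - (1)·-1.354 - (3)·-3.000) / (5) = 1.071;  β ← (1−ω)·0.000 + ω·1.071 = 1.382
  γ: GS value = (6 - (-1)·-1.354 - (-3)·1.382) / (-6) = -1.465;  γ ← (1−ω)·-3.000 + ω·-1.465 = -1.020

(-1.354, 1.382, -1.020)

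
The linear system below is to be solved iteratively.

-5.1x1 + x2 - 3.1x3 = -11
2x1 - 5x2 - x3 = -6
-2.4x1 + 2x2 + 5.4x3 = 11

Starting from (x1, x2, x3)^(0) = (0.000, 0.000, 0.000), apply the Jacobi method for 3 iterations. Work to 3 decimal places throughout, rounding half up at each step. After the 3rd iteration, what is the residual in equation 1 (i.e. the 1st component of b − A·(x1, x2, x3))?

Iteration 1:
  x1 = (-11 - (1)·0.000 - (-3.1)·0.000) / (-5.1) = 2.157
  x2 = (-6 - (2)·0.000 - (-1)·0.000) / (-5) = 1.200
  x3 = (11 - (-2.4)·0.000 - (2)·0.000) / (5.4) = 2.037
Iteration 2:
  x1 = (-11 - (1)·1.200 - (-3.1)·2.037) / (-5.1) = 1.154
  x2 = (-6 - (2)·2.157 - (-1)·2.037) / (-5) = 1.655
  x3 = (11 - (-2.4)·2.157 - (2)·1.200) / (5.4) = 2.551
Iteration 3:
  x1 = (-11 - (1)·1.655 - (-3.1)·2.551) / (-5.1) = 0.931
  x2 = (-6 - (2)·1.154 - (-1)·2.551) / (-5) = 1.151
  x3 = (11 - (-2.4)·1.154 - (2)·1.655) / (5.4) = 1.937
Residual b − A·x = (-1.398, -0.170, 0.473)

-1.398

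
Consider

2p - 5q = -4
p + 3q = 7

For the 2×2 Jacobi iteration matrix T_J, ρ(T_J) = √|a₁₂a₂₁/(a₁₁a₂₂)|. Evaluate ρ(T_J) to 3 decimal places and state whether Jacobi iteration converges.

a₁₂a₂₁/(a₁₁a₂₂) = (-5)·(1) / ((2)·(3)) = -0.833333
ρ = √|-0.833333| = √0.833333 = 0.913
ρ < 1, so Jacobi converges

0.913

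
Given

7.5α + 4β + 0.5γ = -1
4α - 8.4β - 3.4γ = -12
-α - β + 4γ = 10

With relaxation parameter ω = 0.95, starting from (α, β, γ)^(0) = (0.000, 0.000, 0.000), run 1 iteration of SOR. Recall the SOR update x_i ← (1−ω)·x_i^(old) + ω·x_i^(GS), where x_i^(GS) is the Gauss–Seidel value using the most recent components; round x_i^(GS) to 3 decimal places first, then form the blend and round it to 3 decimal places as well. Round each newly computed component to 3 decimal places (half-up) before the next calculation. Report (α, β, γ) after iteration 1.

(-0.126, 1.301, 2.654)

Iteration 1:
  α: GS value = (-1 - (4)·0.000 - (0.5)·0.000) / (7.5) = -0.133;  α ← (1−ω)·0.000 + ω·-0.133 = -0.126
  β: GS value = (-12 - (4)·-0.126 - (-3.4)·0.000) / (-8.4) = 1.369;  β ← (1−ω)·0.000 + ω·1.369 = 1.301
  γ: GS value = (10 - (-1)·-0.126 - (-1)·1.301) / (4) = 2.794;  γ ← (1−ω)·0.000 + ω·2.794 = 2.654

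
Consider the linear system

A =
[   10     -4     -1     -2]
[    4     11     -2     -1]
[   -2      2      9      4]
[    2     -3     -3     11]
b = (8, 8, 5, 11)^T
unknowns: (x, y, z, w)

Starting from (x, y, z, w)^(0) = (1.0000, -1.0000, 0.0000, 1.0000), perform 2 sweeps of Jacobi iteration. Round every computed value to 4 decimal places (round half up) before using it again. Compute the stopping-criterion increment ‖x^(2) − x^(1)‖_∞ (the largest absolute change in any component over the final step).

0.6209

Iteration 1:
  x = (8 - (-4)·-1.0000 - (-1)·0.0000 - (-2)·1.0000) / (10) = 0.6000
  y = (8 - (4)·1.0000 - (-2)·0.0000 - (-1)·1.0000) / (11) = 0.4545
  z = (5 - (-2)·1.0000 - (2)·-1.0000 - (4)·1.0000) / (9) = 0.5556
  w = (11 - (2)·1.0000 - (-3)·-1.0000 - (-3)·0.0000) / (11) = 0.5455
Iteration 2:
  x = (8 - (-4)·0.4545 - (-1)·0.5556 - (-2)·0.5455) / (10) = 1.1465
  y = (8 - (4)·0.6000 - (-2)·0.5556 - (-1)·0.5455) / (11) = 0.6597
  z = (5 - (-2)·0.6000 - (2)·0.4545 - (4)·0.5455) / (9) = 0.3454
  w = (11 - (2)·0.6000 - (-3)·0.4545 - (-3)·0.5556) / (11) = 1.1664
Change: (0.5465, 0.2052, -0.2102, 0.6209) → max |·| = 0.6209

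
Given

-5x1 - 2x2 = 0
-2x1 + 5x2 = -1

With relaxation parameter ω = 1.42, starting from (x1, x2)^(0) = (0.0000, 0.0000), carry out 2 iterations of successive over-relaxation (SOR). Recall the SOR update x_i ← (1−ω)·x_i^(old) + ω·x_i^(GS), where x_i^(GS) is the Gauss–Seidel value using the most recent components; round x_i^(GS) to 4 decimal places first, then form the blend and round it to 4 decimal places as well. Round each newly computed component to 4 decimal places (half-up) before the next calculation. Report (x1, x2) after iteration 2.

(0.1613, -0.0731)

Iteration 1:
  x1: GS value = (0 - (-2)·0.0000) / (-5) = 0.0000;  x1 ← (1−ω)·0.0000 + ω·0.0000 = 0.0000
  x2: GS value = (-1 - (-2)·0.0000) / (5) = -0.2000;  x2 ← (1−ω)·0.0000 + ω·-0.2000 = -0.2840
Iteration 2:
  x1: GS value = (0 - (-2)·-0.2840) / (-5) = 0.1136;  x1 ← (1−ω)·0.0000 + ω·0.1136 = 0.1613
  x2: GS value = (-1 - (-2)·0.1613) / (5) = -0.1355;  x2 ← (1−ω)·-0.2840 + ω·-0.1355 = -0.0731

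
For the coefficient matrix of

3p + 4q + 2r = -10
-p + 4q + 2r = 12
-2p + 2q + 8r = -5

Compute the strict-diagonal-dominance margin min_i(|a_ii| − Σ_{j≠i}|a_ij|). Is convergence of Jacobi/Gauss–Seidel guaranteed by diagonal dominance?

row 1: |3| − (4+2) = -3
row 2: |4| − (1+2) = 1
row 3: |8| − (2+2) = 4
minimum over rows = -3 → not strictly diagonally dominant

-3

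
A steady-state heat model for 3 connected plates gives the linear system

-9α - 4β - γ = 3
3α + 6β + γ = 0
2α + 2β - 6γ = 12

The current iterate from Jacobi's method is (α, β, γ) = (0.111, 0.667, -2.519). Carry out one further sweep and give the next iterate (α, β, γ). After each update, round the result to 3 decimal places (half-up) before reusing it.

One sweep:
  α = (3 - (-4)·0.667 - (-1)·-2.519) / (-9) = -0.350
  β = (0 - (3)·0.111 - (1)·-2.519) / (6) = 0.364
  γ = (12 - (2)·0.111 - (2)·0.667) / (-6) = -1.741

(-0.350, 0.364, -1.741)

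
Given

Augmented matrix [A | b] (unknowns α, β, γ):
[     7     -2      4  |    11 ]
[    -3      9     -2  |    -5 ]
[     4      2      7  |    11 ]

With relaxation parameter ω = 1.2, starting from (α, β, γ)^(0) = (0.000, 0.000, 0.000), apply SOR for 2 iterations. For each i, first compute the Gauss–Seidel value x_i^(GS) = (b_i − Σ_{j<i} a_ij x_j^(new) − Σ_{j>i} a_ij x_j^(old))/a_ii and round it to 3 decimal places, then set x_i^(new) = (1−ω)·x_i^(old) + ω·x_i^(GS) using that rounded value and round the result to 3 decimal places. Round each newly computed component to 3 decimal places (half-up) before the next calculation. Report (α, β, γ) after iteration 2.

Iteration 1:
  α: GS value = (11 - (-2)·0.000 - (4)·0.000) / (7) = 1.571;  α ← (1−ω)·0.000 + ω·1.571 = 1.885
  β: GS value = (-5 - (-3)·1.885 - (-2)·0.000) / (9) = 0.073;  β ← (1−ω)·0.000 + ω·0.073 = 0.088
  γ: GS value = (11 - (4)·1.885 - (2)·0.088) / (7) = 0.469;  γ ← (1−ω)·0.000 + ω·0.469 = 0.563
Iteration 2:
  α: GS value = (11 - (-2)·0.088 - (4)·0.563) / (7) = 1.275;  α ← (1−ω)·1.885 + ω·1.275 = 1.153
  β: GS value = (-5 - (-3)·1.153 - (-2)·0.563) / (9) = -0.046;  β ← (1−ω)·0.088 + ω·-0.046 = -0.073
  γ: GS value = (11 - (4)·1.153 - (2)·-0.073) / (7) = 0.933;  γ ← (1−ω)·0.563 + ω·0.933 = 1.007

(1.153, -0.073, 1.007)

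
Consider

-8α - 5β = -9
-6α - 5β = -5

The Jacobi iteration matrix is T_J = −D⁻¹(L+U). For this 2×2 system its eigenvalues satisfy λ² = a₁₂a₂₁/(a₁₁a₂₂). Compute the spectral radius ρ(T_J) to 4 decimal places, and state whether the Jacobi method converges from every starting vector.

0.8660

a₁₂a₂₁/(a₁₁a₂₂) = (-5)·(-6) / ((-8)·(-5)) = 0.750000
ρ = √|0.750000| = √0.750000 = 0.8660
ρ < 1, so Jacobi converges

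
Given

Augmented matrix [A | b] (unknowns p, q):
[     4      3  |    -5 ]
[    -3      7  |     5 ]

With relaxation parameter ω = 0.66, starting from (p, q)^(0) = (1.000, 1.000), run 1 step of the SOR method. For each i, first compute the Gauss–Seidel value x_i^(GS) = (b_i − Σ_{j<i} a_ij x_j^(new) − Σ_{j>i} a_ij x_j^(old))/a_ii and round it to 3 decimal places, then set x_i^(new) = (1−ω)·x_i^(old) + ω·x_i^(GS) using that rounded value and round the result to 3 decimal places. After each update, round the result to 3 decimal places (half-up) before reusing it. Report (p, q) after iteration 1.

Iteration 1:
  p: GS value = (-5 - (3)·1.000) / (4) = -2.000;  p ← (1−ω)·1.000 + ω·-2.000 = -0.980
  q: GS value = (5 - (-3)·-0.980) / (7) = 0.294;  q ← (1−ω)·1.000 + ω·0.294 = 0.534

(-0.980, 0.534)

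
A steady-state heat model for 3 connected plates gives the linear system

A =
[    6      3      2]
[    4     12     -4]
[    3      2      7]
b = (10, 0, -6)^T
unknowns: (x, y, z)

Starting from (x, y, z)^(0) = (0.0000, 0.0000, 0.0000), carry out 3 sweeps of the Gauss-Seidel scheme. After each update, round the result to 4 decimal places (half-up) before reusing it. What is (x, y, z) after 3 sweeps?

Iteration 1:
  x = (10 - (3)·0.0000 - (2)·0.0000) / (6) = 1.6667
  y = (0 - (4)·1.6667 - (-4)·0.0000) / (12) = -0.5556
  z = (-6 - (3)·1.6667 - (2)·-0.5556) / (7) = -1.4127
Iteration 2:
  x = (10 - (3)·-0.5556 - (2)·-1.4127) / (6) = 2.4154
  y = (0 - (4)·2.4154 - (-4)·-1.4127) / (12) = -1.2760
  z = (-6 - (3)·2.4154 - (2)·-1.2760) / (7) = -1.5277
Iteration 3:
  x = (10 - (3)·-1.2760 - (2)·-1.5277) / (6) = 2.8139
  y = (0 - (4)·2.8139 - (-4)·-1.5277) / (12) = -1.4472
  z = (-6 - (3)·2.8139 - (2)·-1.4472) / (7) = -1.6496

(2.8139, -1.4472, -1.6496)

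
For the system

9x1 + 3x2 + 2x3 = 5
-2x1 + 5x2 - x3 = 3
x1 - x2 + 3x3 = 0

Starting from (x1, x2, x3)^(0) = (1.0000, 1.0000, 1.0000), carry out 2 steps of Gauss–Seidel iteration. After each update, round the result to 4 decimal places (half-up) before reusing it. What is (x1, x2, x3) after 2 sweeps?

(0.2296, 0.7452, 0.1719)

Iteration 1:
  x1 = (5 - (3)·1.0000 - (2)·1.0000) / (9) = 0.0000
  x2 = (3 - (-2)·0.0000 - (-1)·1.0000) / (5) = 0.8000
  x3 = (0 - (1)·0.0000 - (-1)·0.8000) / (3) = 0.2667
Iteration 2:
  x1 = (5 - (3)·0.8000 - (2)·0.2667) / (9) = 0.2296
  x2 = (3 - (-2)·0.2296 - (-1)·0.2667) / (5) = 0.7452
  x3 = (0 - (1)·0.2296 - (-1)·0.7452) / (3) = 0.1719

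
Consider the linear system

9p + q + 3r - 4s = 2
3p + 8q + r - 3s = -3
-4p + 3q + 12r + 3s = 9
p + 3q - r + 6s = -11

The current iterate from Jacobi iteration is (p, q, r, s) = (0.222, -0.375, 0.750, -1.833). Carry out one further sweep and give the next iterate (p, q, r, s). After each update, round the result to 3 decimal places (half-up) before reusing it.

One sweep:
  p = (2 - (1)·-0.375 - (3)·0.750 - (-4)·-1.833) / (9) = -0.801
  q = (-3 - (3)·0.222 - (1)·0.750 - (-3)·-1.833) / (8) = -1.239
  r = (9 - (-4)·0.222 - (3)·-0.375 - (3)·-1.833) / (12) = 1.376
  s = (-11 - (1)·0.222 - (3)·-0.375 - (-1)·0.750) / (6) = -1.558

(-0.801, -1.239, 1.376, -1.558)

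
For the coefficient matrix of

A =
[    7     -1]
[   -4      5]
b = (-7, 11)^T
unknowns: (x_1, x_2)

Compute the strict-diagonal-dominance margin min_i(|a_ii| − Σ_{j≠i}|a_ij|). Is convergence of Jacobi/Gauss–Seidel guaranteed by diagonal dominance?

row 1: |7| − (1) = 6
row 2: |5| − (4) = 1
minimum over rows = 1 → strictly diagonally dominant (convergence guaranteed)

1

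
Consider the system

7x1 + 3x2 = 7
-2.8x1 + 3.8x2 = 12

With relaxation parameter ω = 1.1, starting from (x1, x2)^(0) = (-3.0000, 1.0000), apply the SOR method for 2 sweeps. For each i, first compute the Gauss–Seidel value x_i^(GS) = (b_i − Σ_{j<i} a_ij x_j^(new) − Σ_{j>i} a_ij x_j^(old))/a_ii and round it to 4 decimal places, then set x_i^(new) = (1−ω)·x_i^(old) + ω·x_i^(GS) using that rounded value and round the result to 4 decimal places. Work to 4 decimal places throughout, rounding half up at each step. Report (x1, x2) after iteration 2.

Iteration 1:
  x1: GS value = (7 - (3)·1.0000) / (7) = 0.5714;  x1 ← (1−ω)·-3.0000 + ω·0.5714 = 0.9285
  x2: GS value = (12 - (-2.8)·0.9285) / (3.8) = 3.8421;  x2 ← (1−ω)·1.0000 + ω·3.8421 = 4.1263
Iteration 2:
  x1: GS value = (7 - (3)·4.1263) / (7) = -0.7684;  x1 ← (1−ω)·0.9285 + ω·-0.7684 = -0.9381
  x2: GS value = (12 - (-2.8)·-0.9381) / (3.8) = 2.4667;  x2 ← (1−ω)·4.1263 + ω·2.4667 = 2.3007

(-0.9381, 2.3007)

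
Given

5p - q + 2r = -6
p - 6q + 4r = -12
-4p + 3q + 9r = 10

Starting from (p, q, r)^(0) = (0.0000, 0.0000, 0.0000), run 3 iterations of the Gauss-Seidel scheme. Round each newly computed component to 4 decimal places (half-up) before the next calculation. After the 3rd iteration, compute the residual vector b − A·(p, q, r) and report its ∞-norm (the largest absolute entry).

Iteration 1:
  p = (-6 - (-1)·0.0000 - (2)·0.0000) / (5) = -1.2000
  q = (-12 - (1)·-1.2000 - (4)·0.0000) / (-6) = 1.8000
  r = (10 - (-4)·-1.2000 - (3)·1.8000) / (9) = -0.0222
Iteration 2:
  p = (-6 - (-1)·1.8000 - (2)·-0.0222) / (5) = -0.8311
  q = (-12 - (1)·-0.8311 - (4)·-0.0222) / (-6) = 1.8467
  r = (10 - (-4)·-0.8311 - (3)·1.8467) / (9) = 0.1262
Iteration 3:
  p = (-6 - (-1)·1.8467 - (2)·0.1262) / (5) = -0.8811
  q = (-12 - (1)·-0.8811 - (4)·0.1262) / (-6) = 1.9373
  r = (10 - (-4)·-0.8811 - (3)·1.9373) / (9) = 0.0737
Residual b − A·x = (0.1954, 0.2101, 0.0004); ∞-norm = 0.2101

0.2101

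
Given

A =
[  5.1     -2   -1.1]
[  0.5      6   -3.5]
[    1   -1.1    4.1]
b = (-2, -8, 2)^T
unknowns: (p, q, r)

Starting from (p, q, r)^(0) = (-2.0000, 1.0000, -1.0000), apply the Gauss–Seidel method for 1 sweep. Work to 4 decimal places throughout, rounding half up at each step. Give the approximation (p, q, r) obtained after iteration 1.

(-0.2157, -1.8987, 0.0310)

Iteration 1:
  p = (-2 - (-2)·1.0000 - (-1.1)·-1.0000) / (5.1) = -0.2157
  q = (-8 - (0.5)·-0.2157 - (-3.5)·-1.0000) / (6) = -1.8987
  r = (2 - (1)·-0.2157 - (-1.1)·-1.8987) / (4.1) = 0.0310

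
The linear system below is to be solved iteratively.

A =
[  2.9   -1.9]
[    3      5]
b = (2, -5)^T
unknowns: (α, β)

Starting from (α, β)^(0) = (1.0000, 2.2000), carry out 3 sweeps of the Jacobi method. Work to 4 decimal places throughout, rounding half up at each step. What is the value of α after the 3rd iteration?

Iteration 1:
  α = (2 - (-1.9)·2.2000) / (2.9) = 2.1310
  β = (-5 - (3)·1.0000) / (5) = -1.6000
Iteration 2:
  α = (2 - (-1.9)·-1.6000) / (2.9) = -0.3586
  β = (-5 - (3)·2.1310) / (5) = -2.2786
Iteration 3:
  α = (2 - (-1.9)·-2.2786) / (2.9) = -0.8032
  β = (-5 - (3)·-0.3586) / (5) = -0.7848

-0.8032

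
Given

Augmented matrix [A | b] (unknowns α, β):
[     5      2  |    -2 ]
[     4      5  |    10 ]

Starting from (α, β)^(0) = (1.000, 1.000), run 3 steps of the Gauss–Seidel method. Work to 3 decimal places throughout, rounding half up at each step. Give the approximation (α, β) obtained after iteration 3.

(-1.666, 3.333)

Iteration 1:
  α = (-2 - (2)·1.000) / (5) = -0.800
  β = (10 - (4)·-0.800) / (5) = 2.640
Iteration 2:
  α = (-2 - (2)·2.640) / (5) = -1.456
  β = (10 - (4)·-1.456) / (5) = 3.165
Iteration 3:
  α = (-2 - (2)·3.165) / (5) = -1.666
  β = (10 - (4)·-1.666) / (5) = 3.333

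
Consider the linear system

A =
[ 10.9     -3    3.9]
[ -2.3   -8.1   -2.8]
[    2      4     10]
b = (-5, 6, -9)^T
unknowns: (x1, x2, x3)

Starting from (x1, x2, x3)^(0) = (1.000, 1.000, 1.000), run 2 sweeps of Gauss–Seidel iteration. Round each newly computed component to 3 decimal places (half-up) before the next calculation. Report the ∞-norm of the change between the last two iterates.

0.498

Iteration 1:
  x1 = (-5 - (-3)·1.000 - (3.9)·1.000) / (10.9) = -0.541
  x2 = (6 - (-2.3)·-0.541 - (-2.8)·1.000) / (-8.1) = -0.933
  x3 = (-9 - (2)·-0.541 - (4)·-0.933) / (10) = -0.419
Iteration 2:
  x1 = (-5 - (-3)·-0.933 - (3.9)·-0.419) / (10.9) = -0.566
  x2 = (6 - (-2.3)·-0.566 - (-2.8)·-0.419) / (-8.1) = -0.435
  x3 = (-9 - (2)·-0.566 - (4)·-0.435) / (10) = -0.613
Change: (-0.025, 0.498, -0.194) → max |·| = 0.498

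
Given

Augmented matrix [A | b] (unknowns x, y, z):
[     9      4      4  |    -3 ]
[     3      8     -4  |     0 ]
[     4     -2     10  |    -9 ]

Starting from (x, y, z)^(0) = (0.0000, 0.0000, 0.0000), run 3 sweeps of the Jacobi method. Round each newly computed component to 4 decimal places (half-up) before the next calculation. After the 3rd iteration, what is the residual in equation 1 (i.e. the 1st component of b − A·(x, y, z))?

Iteration 1:
  x = (-3 - (4)·0.0000 - (4)·0.0000) / (9) = -0.3333
  y = (0 - (3)·0.0000 - (-4)·0.0000) / (8) = 0.0000
  z = (-9 - (4)·0.0000 - (-2)·0.0000) / (10) = -0.9000
Iteration 2:
  x = (-3 - (4)·0.0000 - (4)·-0.9000) / (9) = 0.0667
  y = (0 - (3)·-0.3333 - (-4)·-0.9000) / (8) = -0.3250
  z = (-9 - (4)·-0.3333 - (-2)·0.0000) / (10) = -0.7667
Iteration 3:
  x = (-3 - (4)·-0.3250 - (4)·-0.7667) / (9) = 0.1519
  y = (0 - (3)·0.0667 - (-4)·-0.7667) / (8) = -0.4084
  z = (-9 - (4)·0.0667 - (-2)·-0.3250) / (10) = -0.9917
Residual b − A·x = (1.2333, -1.1553, -0.5074)

1.2333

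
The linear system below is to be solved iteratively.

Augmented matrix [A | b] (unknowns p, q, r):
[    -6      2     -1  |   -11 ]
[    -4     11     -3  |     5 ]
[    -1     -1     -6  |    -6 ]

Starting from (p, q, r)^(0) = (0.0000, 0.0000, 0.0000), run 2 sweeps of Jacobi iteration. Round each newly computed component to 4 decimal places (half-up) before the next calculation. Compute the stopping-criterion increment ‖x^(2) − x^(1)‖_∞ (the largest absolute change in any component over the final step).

0.9394

Iteration 1:
  p = (-11 - (2)·0.0000 - (-1)·0.0000) / (-6) = 1.8333
  q = (5 - (-4)·0.0000 - (-3)·0.0000) / (11) = 0.4545
  r = (-6 - (-1)·0.0000 - (-1)·0.0000) / (-6) = 1.0000
Iteration 2:
  p = (-11 - (2)·0.4545 - (-1)·1.0000) / (-6) = 1.8182
  q = (5 - (-4)·1.8333 - (-3)·1.0000) / (11) = 1.3939
  r = (-6 - (-1)·1.8333 - (-1)·0.4545) / (-6) = 0.6187
Change: (-0.0151, 0.9394, -0.3813) → max |·| = 0.9394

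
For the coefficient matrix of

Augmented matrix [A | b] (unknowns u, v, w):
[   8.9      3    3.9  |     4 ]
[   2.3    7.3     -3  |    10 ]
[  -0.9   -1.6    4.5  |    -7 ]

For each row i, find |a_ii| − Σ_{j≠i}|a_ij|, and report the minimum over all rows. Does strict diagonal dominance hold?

row 1: |8.9| − (3+3.9) = 2
row 2: |7.3| − (2.3+3) = 2
row 3: |4.5| − (0.9+1.6) = 2
minimum over rows = 2 → strictly diagonally dominant (convergence guaranteed)

2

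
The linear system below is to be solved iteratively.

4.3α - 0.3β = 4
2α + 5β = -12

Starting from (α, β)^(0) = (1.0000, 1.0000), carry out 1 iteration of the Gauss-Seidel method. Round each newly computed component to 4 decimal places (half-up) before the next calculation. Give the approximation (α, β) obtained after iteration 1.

(1.0000, -2.8000)

Iteration 1:
  α = (4 - (-0.3)·1.0000) / (4.3) = 1.0000
  β = (-12 - (2)·1.0000) / (5) = -2.8000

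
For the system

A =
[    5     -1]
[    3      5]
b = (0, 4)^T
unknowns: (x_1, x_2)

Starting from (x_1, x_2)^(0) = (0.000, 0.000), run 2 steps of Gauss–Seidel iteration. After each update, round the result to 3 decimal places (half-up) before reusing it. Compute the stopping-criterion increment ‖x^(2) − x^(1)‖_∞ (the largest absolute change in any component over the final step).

0.160

Iteration 1:
  x_1 = (0 - (-1)·0.000) / (5) = 0.000
  x_2 = (4 - (3)·0.000) / (5) = 0.800
Iteration 2:
  x_1 = (0 - (-1)·0.800) / (5) = 0.160
  x_2 = (4 - (3)·0.160) / (5) = 0.704
Change: (0.160, -0.096) → max |·| = 0.160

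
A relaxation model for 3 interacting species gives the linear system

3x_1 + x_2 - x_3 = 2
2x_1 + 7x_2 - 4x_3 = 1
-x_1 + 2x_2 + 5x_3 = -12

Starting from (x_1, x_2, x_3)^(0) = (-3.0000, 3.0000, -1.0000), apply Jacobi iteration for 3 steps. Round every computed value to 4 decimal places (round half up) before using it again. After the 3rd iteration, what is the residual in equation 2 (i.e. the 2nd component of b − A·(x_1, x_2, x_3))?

1.1644

Iteration 1:
  x_1 = (2 - (1)·3.0000 - (-1)·-1.0000) / (3) = -0.6667
  x_2 = (1 - (2)·-3.0000 - (-4)·-1.0000) / (7) = 0.4286
  x_3 = (-12 - (-1)·-3.0000 - (2)·3.0000) / (5) = -4.2000
Iteration 2:
  x_1 = (2 - (1)·0.4286 - (-1)·-4.2000) / (3) = -0.8762
  x_2 = (1 - (2)·-0.6667 - (-4)·-4.2000) / (7) = -2.0667
  x_3 = (-12 - (-1)·-0.6667 - (2)·0.4286) / (5) = -2.7048
Iteration 3:
  x_1 = (2 - (1)·-2.0667 - (-1)·-2.7048) / (3) = 0.4540
  x_2 = (1 - (2)·-0.8762 - (-4)·-2.7048) / (7) = -1.1524
  x_3 = (-12 - (-1)·-0.8762 - (2)·-2.0667) / (5) = -1.7486
Residual b − A·x = (0.0418, 1.1644, -0.4982)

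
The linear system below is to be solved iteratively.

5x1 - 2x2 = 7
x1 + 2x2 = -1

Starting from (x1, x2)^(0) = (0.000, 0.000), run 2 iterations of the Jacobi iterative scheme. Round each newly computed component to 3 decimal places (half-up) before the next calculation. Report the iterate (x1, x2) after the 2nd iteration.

Iteration 1:
  x1 = (7 - (-2)·0.000) / (5) = 1.400
  x2 = (-1 - (1)·0.000) / (2) = -0.500
Iteration 2:
  x1 = (7 - (-2)·-0.500) / (5) = 1.200
  x2 = (-1 - (1)·1.400) / (2) = -1.200

(1.200, -1.200)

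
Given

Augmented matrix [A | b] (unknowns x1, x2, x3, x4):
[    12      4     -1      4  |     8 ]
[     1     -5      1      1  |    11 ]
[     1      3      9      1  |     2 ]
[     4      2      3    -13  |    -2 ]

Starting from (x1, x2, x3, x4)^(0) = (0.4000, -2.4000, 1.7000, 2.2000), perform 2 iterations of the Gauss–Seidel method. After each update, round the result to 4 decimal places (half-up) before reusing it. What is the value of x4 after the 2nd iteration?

Iteration 1:
  x1 = (8 - (4)·-2.4000 - (-1)·1.7000 - (4)·2.2000) / (12) = 0.8750
  x2 = (11 - (1)·0.8750 - (1)·1.7000 - (1)·2.2000) / (-5) = -1.2450
  x3 = (2 - (1)·0.8750 - (3)·-1.2450 - (1)·2.2000) / (9) = 0.2956
  x4 = (-2 - (4)·0.8750 - (2)·-1.2450 - (3)·0.2956) / (-13) = 0.2998
Iteration 2:
  x1 = (8 - (4)·-1.2450 - (-1)·0.2956 - (4)·0.2998) / (12) = 1.0064
  x2 = (11 - (1)·1.0064 - (1)·0.2956 - (1)·0.2998) / (-5) = -1.8796
  x3 = (2 - (1)·1.0064 - (3)·-1.8796 - (1)·0.2998) / (9) = 0.7036
  x4 = (-2 - (4)·1.0064 - (2)·-1.8796 - (3)·0.7036) / (-13) = 0.3367

0.3367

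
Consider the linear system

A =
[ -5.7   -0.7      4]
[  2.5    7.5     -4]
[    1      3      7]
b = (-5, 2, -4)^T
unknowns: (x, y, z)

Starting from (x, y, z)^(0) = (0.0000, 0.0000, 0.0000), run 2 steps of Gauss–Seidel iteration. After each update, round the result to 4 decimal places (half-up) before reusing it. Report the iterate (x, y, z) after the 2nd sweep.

Iteration 1:
  x = (-5 - (-0.7)·0.0000 - (4)·0.0000) / (-5.7) = 0.8772
  y = (2 - (2.5)·0.8772 - (-4)·0.0000) / (7.5) = -0.0257
  z = (-4 - (1)·0.8772 - (3)·-0.0257) / (7) = -0.6857
Iteration 2:
  x = (-5 - (-0.7)·-0.0257 - (4)·-0.6857) / (-5.7) = 0.3992
  y = (2 - (2.5)·0.3992 - (-4)·-0.6857) / (7.5) = -0.2321
  z = (-4 - (1)·0.3992 - (3)·-0.2321) / (7) = -0.5290

(0.3992, -0.2321, -0.5290)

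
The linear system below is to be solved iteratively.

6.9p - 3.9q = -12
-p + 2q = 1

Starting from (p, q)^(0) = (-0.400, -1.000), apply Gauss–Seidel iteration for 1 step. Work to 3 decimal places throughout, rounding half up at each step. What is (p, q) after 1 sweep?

(-2.304, -0.652)

Iteration 1:
  p = (-12 - (-3.9)·-1.000) / (6.9) = -2.304
  q = (1 - (-1)·-2.304) / (2) = -0.652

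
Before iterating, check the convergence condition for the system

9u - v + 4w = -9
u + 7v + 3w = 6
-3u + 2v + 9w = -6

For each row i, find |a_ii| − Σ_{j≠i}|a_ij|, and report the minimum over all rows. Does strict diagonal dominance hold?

3

row 1: |9| − (1+4) = 4
row 2: |7| − (1+3) = 3
row 3: |9| − (3+2) = 4
minimum over rows = 3 → strictly diagonally dominant (convergence guaranteed)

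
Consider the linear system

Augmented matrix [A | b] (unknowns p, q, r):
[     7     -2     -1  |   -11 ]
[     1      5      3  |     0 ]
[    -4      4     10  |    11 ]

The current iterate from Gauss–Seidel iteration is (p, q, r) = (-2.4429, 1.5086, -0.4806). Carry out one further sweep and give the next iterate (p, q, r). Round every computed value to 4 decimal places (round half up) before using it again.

One sweep:
  p = (-11 - (-2)·1.5086 - (-1)·-0.4806) / (7) = -1.2091
  q = (0 - (1)·-1.2091 - (3)·-0.4806) / (5) = 0.5302
  r = (11 - (-4)·-1.2091 - (4)·0.5302) / (10) = 0.4043

(-1.2091, 0.5302, 0.4043)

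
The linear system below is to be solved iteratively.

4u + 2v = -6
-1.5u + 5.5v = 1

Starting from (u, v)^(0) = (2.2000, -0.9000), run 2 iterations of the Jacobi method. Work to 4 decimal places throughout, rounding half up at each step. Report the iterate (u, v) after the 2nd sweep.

(-1.8909, -0.1045)

Iteration 1:
  u = (-6 - (2)·-0.9000) / (4) = -1.0500
  v = (1 - (-1.5)·2.2000) / (5.5) = 0.7818
Iteration 2:
  u = (-6 - (2)·0.7818) / (4) = -1.8909
  v = (1 - (-1.5)·-1.0500) / (5.5) = -0.1045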